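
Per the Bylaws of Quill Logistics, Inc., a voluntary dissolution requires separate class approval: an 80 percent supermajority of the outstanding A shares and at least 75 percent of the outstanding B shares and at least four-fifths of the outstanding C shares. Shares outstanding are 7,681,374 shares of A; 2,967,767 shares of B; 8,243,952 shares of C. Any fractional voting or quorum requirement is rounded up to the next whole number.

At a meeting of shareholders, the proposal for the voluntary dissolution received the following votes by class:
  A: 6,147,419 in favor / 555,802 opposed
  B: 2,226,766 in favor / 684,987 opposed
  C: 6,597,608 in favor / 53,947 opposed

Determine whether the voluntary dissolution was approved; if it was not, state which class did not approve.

A: 4/5 of 7681374 = 6145099.20, rounded up to 6145100; 6,145,100 required, 6,147,419 in favor — approved.
B: 3/4 of 2967767 = 2225825.25, rounded up to 2225826; 2,225,826 required, 2,226,766 in favor — approved.
C: 4/5 of 8243952 = 6595161.60, rounded up to 6595162; 6,595,162 required, 6,597,608 in favor — approved.

Approved — every class gave the required vote.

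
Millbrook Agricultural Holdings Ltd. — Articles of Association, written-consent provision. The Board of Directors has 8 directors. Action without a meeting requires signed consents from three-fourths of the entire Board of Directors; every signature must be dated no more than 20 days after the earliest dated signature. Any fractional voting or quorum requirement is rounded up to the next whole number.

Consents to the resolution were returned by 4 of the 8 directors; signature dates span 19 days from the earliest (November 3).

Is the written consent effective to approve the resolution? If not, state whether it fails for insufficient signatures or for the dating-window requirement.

Signatures required: three-fourths of 8 — 3/4 of 8 = 6, so 6 needed; 4 signed. Insufficient.
Dating window: the latest signature is 19 days after the earliest; the limit is 20 days. Within the window.

Not effective — insufficient signatures.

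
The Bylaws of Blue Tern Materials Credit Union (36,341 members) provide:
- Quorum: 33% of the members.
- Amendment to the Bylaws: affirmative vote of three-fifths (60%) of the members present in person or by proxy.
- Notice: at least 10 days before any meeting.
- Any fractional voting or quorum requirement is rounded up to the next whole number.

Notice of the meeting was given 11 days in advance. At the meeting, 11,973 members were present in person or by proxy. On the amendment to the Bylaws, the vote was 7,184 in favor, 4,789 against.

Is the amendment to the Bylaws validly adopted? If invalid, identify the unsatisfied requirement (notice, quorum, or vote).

Notice: 11 days given; 10 required. Satisfied.
Quorum: 33% of 36,341 = 11,992.53, rounded up to 11,993; 11,973 present. Not satisfied.
Vote: requires three-fifths of those present (11,973); 3/5 of 11973 = 7183.80, rounded up to 7184, so 7,184 needed; 7,184 in favor. Satisfied.

Invalid — quorum requirement not satisfied.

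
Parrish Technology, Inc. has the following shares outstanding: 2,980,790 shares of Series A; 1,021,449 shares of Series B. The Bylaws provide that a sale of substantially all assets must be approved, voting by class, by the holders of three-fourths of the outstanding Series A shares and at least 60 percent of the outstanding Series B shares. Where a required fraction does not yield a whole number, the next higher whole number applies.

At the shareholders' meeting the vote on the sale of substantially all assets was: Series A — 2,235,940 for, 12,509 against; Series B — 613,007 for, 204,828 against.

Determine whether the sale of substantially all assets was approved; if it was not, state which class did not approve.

Series A: 3/4 of 2980790 = 2235592.50, rounded up to 2235593; 2,235,593 required, 2,235,940 in favor — approved.
Series B: 3/5 of 1021449 = 612869.40, rounded up to 612870; 612,870 required, 613,007 in favor — approved.

Approved — every class gave the required vote.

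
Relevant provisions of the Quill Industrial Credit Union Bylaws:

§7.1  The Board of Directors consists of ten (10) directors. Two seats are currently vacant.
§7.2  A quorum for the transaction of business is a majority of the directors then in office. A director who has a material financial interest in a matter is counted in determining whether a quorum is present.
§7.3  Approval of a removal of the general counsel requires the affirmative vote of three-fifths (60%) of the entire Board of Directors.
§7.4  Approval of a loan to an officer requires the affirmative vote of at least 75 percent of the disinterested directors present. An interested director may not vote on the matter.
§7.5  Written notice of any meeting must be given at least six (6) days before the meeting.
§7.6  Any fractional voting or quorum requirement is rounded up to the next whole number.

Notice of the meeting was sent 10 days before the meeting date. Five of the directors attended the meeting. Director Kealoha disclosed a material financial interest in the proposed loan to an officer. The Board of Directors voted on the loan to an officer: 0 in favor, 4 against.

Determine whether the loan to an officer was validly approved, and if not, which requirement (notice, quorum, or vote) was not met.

Notice: 10 days given; 6 required (10 ≥ 6). Satisfied.
Quorum: 5 present (interested directors count toward quorum); quorum is 5. Satisfied.
Vote: the loan to an officer requires three-fourths of the disinterested directors present (5 − 1 = 4). 3/4 of 4 = 3, so 3 affirmative votes are needed; 0 voted in favor. Not satisfied.

Invalid — vote requirement not satisfied.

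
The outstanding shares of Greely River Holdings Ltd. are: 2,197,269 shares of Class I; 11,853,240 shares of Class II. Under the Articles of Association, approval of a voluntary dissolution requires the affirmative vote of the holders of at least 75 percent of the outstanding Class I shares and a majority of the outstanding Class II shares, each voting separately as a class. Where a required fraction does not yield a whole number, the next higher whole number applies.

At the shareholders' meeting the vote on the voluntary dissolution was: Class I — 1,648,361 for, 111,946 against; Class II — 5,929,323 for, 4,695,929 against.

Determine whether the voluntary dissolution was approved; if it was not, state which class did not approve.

Approved — every class gave the required vote.

Class I: 3/4 of 2197269 = 1647951.75, rounded up to 1647952; 1,647,952 required, 1,648,361 in favor — approved.
Class II: a majority of 11853240 is 5926621; 5,926,621 required, 5,929,323 in favor — approved.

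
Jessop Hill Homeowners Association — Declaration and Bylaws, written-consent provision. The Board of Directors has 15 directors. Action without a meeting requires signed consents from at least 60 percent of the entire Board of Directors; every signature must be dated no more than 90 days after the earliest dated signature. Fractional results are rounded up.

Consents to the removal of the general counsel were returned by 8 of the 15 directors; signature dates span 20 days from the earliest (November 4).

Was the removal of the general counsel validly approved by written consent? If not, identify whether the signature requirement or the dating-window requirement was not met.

Signatures required: at least 60 percent of 15 — 3/5 of 15 = 9, so 9 needed; 8 signed. Insufficient.
Dating window: the latest signature is 20 days after the earliest; the limit is 90 days. Within the window.

Not effective — insufficient signatures.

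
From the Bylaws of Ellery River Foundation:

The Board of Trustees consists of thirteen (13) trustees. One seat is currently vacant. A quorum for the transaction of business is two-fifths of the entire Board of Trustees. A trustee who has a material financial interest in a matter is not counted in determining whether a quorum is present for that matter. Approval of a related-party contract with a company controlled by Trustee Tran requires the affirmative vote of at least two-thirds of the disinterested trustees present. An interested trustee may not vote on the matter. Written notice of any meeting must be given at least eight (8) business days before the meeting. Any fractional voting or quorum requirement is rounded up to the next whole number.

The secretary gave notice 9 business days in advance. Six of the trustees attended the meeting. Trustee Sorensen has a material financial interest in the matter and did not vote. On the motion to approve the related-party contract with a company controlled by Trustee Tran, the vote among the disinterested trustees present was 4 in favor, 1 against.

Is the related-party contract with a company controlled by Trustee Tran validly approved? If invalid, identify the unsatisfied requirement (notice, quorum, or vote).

Invalid — quorum requirement not satisfied.

Notice: 9 business days given; 8 required (9 ≥ 8). Satisfied.
Quorum: 6 present, but the 1 interested trustee does not count, leaving 5. Quorum is 6. Not satisfied.
Vote: the related-party contract with a company controlled by Trustee Tran requires two-thirds of the disinterested trustees present (6 − 1 = 5). 2/3 of 5 = 3.33, rounded up to 4, so 4 affirmative votes are needed; 4 voted in favor. Satisfied. (Moot — without a quorum no business can be validly transacted.)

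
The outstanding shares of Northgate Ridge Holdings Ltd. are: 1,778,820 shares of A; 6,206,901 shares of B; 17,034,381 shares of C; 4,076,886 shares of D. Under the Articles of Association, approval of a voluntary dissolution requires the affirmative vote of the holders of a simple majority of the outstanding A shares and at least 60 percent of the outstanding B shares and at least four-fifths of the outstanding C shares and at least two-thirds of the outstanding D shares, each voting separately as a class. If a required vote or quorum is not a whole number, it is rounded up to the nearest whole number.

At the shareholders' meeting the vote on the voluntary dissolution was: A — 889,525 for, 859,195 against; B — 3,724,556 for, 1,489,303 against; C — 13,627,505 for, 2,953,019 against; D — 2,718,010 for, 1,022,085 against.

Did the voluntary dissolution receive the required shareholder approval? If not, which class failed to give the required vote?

A: a majority of 1778820 is 889411; 889,411 required, 889,525 in favor — approved.
B: 3/5 of 6206901 = 3724140.60, rounded up to 3724141; 3,724,141 required, 3,724,556 in favor — approved.
C: 4/5 of 17034381 = 13627504.80, rounded up to 13627505; 13,627,505 required, 13,627,505 in favor — approved.
D: 2/3 of 4076886 = 2717924; 2,717,924 required, 2,718,010 in favor — approved.

Approved — every class gave the required vote.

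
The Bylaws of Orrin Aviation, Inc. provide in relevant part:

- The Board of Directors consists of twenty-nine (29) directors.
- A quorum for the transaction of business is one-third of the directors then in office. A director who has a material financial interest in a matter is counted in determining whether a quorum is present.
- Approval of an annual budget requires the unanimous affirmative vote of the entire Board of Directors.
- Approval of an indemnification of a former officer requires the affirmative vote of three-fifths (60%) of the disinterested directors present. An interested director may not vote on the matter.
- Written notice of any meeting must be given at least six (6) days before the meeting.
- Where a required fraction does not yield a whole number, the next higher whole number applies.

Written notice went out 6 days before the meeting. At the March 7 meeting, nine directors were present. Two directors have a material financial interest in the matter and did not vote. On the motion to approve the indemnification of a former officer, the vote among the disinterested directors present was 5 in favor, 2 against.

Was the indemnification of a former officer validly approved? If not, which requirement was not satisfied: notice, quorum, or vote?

Invalid — quorum requirement not satisfied.

Notice: 6 days given; 6 required (6 ≥ 6). Satisfied.
Quorum: 9 present (interested directors count toward quorum); quorum is 10. Not satisfied.
Vote: the indemnification of a former officer requires three-fifths of the disinterested directors present (9 − 2 = 7). 3/5 of 7 = 4.20, rounded up to 5, so 5 affirmative votes are needed; 5 voted in favor. Satisfied. (Moot — without a quorum no business can be validly transacted.)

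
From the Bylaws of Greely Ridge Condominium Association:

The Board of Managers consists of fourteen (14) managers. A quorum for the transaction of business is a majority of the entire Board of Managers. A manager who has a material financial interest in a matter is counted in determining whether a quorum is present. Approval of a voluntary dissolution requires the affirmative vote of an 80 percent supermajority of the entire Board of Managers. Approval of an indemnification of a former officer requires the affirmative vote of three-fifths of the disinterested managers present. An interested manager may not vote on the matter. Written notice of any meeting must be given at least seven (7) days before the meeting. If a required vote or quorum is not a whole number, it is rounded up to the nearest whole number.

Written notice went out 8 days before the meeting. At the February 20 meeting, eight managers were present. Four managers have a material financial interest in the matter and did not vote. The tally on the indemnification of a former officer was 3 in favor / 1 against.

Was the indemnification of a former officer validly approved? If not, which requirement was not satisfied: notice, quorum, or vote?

Valid — all requirements satisfied.

Notice: 8 days given; 7 required (8 ≥ 7). Satisfied.
Quorum: 8 present (interested managers count toward quorum); quorum is 8. Satisfied.
Vote: the indemnification of a former officer requires three-fifths of the disinterested managers present (8 − 4 = 4). 3/5 of 4 = 2.40, rounded up to 3, so 3 affirmative votes are needed; 3 voted in favor. Satisfied.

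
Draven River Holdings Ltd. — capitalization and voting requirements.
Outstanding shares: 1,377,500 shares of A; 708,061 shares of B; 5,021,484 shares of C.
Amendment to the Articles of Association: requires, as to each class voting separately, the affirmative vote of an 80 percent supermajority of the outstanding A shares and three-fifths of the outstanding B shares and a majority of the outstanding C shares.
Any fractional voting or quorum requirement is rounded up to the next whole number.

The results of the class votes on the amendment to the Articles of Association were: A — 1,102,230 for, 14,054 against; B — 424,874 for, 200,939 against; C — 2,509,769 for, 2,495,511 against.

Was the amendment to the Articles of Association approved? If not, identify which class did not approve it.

A: 4/5 of 1377500 = 1102000; 1,102,000 required, 1,102,230 in favor — approved.
B: 3/5 of 708061 = 424836.60, rounded up to 424837; 424,837 required, 424,874 in favor — approved.
C: a majority of 5021484 is 2510743; 2,510,743 required, 2,509,769 in favor — not approved.

Not approved — the C shares did not give the required vote.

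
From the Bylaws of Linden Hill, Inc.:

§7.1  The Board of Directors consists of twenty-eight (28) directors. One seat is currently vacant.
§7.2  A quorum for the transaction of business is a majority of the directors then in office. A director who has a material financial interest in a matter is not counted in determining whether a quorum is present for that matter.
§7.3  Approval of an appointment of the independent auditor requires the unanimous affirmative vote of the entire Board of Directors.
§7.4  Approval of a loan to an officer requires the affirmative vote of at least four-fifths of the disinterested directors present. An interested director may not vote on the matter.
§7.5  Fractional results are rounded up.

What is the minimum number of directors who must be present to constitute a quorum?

A majority of 27 is 14.

14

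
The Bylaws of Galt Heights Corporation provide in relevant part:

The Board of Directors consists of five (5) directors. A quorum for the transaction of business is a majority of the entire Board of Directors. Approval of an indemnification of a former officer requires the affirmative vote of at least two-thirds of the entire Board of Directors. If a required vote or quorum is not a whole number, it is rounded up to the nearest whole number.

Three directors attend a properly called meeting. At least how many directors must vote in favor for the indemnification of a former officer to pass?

The indemnification of a former officer requires two-thirds of the entire Board of Directors (5).
2/3 of 5 = 3.33, rounded up to 4.
(Only 3 can vote, so the indemnification of a former officer cannot pass at this meeting, but the required vote is still 4.)

4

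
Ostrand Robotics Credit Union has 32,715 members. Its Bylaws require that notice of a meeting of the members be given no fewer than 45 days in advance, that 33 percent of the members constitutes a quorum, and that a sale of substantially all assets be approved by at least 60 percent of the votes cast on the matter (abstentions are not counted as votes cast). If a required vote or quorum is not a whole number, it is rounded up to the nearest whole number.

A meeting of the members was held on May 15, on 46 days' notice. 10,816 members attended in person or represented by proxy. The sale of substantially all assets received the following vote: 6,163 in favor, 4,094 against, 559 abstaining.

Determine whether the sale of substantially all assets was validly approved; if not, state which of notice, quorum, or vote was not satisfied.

Valid — all requirements satisfied.

Notice: 46 days given; 45 required. Satisfied.
Quorum: 33% of 32,715 = 10,795.95, rounded up to 10,796; 10,816 present. Satisfied.
Vote: requires three-fifths of the votes cast (10,816 − 559 abstaining = 10,257); 3/5 of 10257 = 6154.20, rounded up to 6155, so 6,155 needed; 6,163 in favor. Satisfied.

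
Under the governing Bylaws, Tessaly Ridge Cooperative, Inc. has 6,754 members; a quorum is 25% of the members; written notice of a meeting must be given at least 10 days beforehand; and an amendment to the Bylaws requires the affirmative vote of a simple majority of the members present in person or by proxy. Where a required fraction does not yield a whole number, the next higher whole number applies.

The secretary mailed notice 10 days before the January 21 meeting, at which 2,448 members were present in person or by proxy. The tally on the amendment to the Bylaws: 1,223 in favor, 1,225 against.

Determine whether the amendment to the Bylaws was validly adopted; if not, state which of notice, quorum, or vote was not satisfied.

Notice: 10 days given; 10 required. Satisfied.
Quorum: 25% of 6,754 = 1,688.50, rounded up to 1,689; 2,448 present. Satisfied.
Vote: requires a majority of those present (2,448); a majority of 2448 is 1225, so 1,225 needed; 1,223 in favor. Not satisfied.

Invalid — vote requirement not satisfied.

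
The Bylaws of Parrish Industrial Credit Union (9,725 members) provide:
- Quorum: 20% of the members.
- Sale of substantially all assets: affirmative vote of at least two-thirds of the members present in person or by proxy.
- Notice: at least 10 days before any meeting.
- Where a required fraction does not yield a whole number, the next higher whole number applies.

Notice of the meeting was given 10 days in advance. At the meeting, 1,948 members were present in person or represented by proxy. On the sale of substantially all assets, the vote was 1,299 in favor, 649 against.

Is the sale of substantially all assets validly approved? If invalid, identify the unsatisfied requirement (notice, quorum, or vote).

Notice: 10 days given; 10 required. Satisfied.
Quorum: 20% of 9,725 = 1,945; 1,948 present. Satisfied.
Vote: requires two-thirds of those present (1,948); 2/3 of 1948 = 1298.67, rounded up to 1299, so 1,299 needed; 1,299 in favor. Satisfied.

Valid — all requirements satisfied.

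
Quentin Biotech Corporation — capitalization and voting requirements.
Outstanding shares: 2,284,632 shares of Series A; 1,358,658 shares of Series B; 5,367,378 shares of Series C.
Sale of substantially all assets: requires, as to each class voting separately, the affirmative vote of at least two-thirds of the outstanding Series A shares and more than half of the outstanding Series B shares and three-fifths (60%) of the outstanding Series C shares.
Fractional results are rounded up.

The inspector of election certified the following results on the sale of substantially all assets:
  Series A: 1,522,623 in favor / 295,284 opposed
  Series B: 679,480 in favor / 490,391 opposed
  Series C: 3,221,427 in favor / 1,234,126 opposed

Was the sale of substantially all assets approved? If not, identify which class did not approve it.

Series A: 2/3 of 2284632 = 1523088; 1,523,088 required, 1,522,623 in favor — not approved.
Series B: a majority of 1358658 is 679330; 679,330 required, 679,480 in favor — approved.
Series C: 3/5 of 5367378 = 3220426.80, rounded up to 3220427; 3,220,427 required, 3,221,427 in favor — approved.

Not approved — the Series A shares did not give the required vote.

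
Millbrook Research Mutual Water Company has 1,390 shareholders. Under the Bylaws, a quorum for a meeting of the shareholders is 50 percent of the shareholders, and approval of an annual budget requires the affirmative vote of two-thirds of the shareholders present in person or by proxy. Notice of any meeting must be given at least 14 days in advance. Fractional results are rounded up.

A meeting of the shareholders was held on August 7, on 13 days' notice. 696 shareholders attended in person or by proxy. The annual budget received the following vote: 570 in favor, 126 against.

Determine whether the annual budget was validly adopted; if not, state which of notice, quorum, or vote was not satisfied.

Invalid — notice requirement not satisfied.

Notice: 13 days given; 14 required. Not satisfied.
Quorum: 50% of 1,390 = 695; 696 present. Satisfied.
Vote: requires two-thirds of those present (696); 2/3 of 696 = 464, so 464 needed; 570 in favor. Satisfied.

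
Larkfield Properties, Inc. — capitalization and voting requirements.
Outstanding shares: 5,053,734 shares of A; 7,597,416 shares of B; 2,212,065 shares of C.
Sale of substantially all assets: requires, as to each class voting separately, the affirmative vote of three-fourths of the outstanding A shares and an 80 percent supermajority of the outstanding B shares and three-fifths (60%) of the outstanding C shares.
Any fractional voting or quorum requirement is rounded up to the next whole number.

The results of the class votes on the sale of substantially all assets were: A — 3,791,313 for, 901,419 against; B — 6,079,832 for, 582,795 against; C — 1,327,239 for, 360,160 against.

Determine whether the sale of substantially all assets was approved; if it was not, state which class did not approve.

Approved — every class gave the required vote.

A: 3/4 of 5053734 = 3790300.50, rounded up to 3790301; 3,790,301 required, 3,791,313 in favor — approved.
B: 4/5 of 7597416 = 6077932.80, rounded up to 6077933; 6,077,933 required, 6,079,832 in favor — approved.
C: 3/5 of 2212065 = 1327239; 1,327,239 required, 1,327,239 in favor — approved.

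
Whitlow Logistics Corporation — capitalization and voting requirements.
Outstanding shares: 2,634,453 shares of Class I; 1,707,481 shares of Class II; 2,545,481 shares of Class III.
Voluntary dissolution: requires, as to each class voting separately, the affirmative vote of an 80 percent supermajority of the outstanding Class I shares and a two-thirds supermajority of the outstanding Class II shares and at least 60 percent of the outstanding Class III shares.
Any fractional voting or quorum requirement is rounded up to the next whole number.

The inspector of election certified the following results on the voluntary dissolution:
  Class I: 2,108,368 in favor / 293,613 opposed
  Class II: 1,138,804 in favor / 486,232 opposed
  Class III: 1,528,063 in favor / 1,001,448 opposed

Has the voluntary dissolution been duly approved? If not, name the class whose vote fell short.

Approved — every class gave the required vote.

Class I: 4/5 of 2634453 = 2107562.40, rounded up to 2107563; 2,107,563 required, 2,108,368 in favor — approved.
Class II: 2/3 of 1707481 = 1138320.67, rounded up to 1138321; 1,138,321 required, 1,138,804 in favor — approved.
Class III: 3/5 of 2545481 = 1527288.60, rounded up to 1527289; 1,527,289 required, 1,528,063 in favor — approved.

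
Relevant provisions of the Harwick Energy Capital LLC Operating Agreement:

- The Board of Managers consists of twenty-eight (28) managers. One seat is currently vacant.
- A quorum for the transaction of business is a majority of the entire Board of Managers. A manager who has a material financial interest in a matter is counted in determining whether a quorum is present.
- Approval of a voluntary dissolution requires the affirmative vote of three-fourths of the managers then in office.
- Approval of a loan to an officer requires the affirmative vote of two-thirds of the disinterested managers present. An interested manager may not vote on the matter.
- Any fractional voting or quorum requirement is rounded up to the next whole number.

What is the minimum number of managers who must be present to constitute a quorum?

A majority of 28 is 15.

15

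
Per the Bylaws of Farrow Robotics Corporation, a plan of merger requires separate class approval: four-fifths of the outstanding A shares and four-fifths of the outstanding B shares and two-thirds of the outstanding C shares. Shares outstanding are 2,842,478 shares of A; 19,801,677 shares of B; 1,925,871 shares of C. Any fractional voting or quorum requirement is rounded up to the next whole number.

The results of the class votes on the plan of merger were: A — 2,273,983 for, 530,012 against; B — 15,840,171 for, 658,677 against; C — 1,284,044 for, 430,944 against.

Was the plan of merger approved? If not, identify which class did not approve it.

A: 4/5 of 2842478 = 2273982.40, rounded up to 2273983; 2,273,983 required, 2,273,983 in favor — approved.
B: 4/5 of 19801677 = 15841341.60, rounded up to 15841342; 15,841,342 required, 15,840,171 in favor — not approved.
C: 2/3 of 1925871 = 1283914; 1,283,914 required, 1,284,044 in favor — approved.

Not approved — the B shares did not give the required vote.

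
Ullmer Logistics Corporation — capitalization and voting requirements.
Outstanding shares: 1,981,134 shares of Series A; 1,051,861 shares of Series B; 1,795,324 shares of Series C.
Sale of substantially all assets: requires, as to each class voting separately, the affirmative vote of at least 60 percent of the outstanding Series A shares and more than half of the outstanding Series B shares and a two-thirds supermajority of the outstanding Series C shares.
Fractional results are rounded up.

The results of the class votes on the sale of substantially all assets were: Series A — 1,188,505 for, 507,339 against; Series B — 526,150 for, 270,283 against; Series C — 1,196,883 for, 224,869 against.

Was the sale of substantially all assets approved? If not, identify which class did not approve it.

Not approved — the Series A shares did not give the required vote.

Series A: 3/5 of 1981134 = 1188680.40, rounded up to 1188681; 1,188,681 required, 1,188,505 in favor — not approved.
Series B: a majority of 1051861 is 525931; 525,931 required, 526,150 in favor — approved.
Series C: 2/3 of 1795324 = 1196882.67, rounded up to 1196883; 1,196,883 required, 1,196,883 in favor — approved.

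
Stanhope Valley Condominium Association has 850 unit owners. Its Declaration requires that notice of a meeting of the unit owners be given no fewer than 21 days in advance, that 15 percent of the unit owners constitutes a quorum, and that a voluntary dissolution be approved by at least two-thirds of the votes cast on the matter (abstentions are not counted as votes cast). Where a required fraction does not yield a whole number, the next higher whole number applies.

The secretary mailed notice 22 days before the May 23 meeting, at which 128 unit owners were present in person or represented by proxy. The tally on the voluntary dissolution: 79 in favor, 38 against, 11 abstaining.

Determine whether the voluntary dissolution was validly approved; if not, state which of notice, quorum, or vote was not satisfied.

Valid — all requirements satisfied.

Notice: 22 days given; 21 required. Satisfied.
Quorum: 15% of 850 = 127.50, rounded up to 128; 128 present. Satisfied.
Vote: requires two-thirds of the votes cast (128 − 11 abstaining = 117); 2/3 of 117 = 78, so 78 needed; 79 in favor. Satisfied.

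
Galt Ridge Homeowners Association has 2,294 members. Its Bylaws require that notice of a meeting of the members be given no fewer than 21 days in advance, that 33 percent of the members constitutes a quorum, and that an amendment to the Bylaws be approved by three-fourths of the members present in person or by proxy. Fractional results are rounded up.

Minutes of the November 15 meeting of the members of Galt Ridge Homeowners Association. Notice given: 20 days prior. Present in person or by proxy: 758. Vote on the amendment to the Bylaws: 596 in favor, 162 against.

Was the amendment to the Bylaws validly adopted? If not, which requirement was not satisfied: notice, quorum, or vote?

Invalid — notice requirement not satisfied.

Notice: 20 days given; 21 required. Not satisfied.
Quorum: 33% of 2,294 = 757.02, rounded up to 758; 758 present. Satisfied.
Vote: requires three-fourths of those present (758); 3/4 of 758 = 568.50, rounded up to 569, so 569 needed; 596 in favor. Satisfied.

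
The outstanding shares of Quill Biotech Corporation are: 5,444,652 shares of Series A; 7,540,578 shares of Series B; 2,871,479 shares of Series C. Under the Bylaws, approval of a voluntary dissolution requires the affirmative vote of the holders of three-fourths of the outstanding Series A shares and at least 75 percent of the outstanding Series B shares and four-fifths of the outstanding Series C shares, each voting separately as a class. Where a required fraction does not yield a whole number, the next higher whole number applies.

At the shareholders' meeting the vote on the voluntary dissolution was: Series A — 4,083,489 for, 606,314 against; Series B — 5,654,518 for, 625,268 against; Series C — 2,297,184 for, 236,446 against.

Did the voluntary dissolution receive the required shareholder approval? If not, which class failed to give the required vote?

Series A: 3/4 of 5444652 = 4083489; 4,083,489 required, 4,083,489 in favor — approved.
Series B: 3/4 of 7540578 = 5655433.50, rounded up to 5655434; 5,655,434 required, 5,654,518 in favor — not approved.
Series C: 4/5 of 2871479 = 2297183.20, rounded up to 2297184; 2,297,184 required, 2,297,184 in favor — approved.

Not approved — the Series B shares did not give the required vote.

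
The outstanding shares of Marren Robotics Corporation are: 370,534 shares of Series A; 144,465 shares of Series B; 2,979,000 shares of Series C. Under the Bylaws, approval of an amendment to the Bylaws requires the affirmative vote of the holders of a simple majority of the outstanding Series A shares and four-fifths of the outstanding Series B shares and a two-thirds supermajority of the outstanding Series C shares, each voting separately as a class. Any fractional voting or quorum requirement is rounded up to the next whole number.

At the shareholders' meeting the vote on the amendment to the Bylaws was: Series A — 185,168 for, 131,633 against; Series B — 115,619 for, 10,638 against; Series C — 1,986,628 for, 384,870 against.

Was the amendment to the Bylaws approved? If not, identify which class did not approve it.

Series A: a majority of 370534 is 185268; 185,268 required, 185,168 in favor — not approved.
Series B: 4/5 of 144465 = 115572; 115,572 required, 115,619 in favor — approved.
Series C: 2/3 of 2979000 = 1986000; 1,986,000 required, 1,986,628 in favor — approved.

Not approved — the Series A shares did not give the required vote.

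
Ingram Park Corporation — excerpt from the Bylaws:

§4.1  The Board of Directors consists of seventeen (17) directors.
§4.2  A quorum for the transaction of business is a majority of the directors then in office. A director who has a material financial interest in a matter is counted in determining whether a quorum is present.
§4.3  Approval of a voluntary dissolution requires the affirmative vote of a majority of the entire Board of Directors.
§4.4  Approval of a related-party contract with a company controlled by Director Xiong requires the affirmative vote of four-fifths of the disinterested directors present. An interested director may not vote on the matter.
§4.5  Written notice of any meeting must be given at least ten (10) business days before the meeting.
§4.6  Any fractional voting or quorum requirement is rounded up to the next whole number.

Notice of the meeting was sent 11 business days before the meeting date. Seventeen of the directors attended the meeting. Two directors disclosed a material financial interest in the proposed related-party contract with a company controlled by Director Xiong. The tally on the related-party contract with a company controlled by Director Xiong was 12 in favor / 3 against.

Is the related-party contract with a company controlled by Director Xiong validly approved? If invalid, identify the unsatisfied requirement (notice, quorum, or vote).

Notice: 11 business days given; 10 required (11 ≥ 10). Satisfied.
Quorum: 17 present (interested directors count toward quorum); quorum is 9. Satisfied.
Vote: the related-party contract with a company controlled by Director Xiong requires four-fifths of the disinterested directors present (17 − 2 = 15). 4/5 of 15 = 12, so 12 affirmative votes are needed; 12 voted in favor. Satisfied.

Valid — all requirements satisfied.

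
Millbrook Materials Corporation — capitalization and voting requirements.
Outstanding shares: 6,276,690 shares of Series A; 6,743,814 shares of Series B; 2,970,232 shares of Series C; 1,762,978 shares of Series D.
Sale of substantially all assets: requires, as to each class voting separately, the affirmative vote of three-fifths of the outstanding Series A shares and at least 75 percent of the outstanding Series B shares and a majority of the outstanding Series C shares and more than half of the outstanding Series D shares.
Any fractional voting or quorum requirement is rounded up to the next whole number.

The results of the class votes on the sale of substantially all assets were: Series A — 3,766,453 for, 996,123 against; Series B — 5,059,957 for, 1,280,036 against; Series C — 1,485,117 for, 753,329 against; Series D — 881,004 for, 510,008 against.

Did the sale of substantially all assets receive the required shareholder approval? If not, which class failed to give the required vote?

Not approved — the Series D shares did not give the required vote.

Series A: 3/5 of 6276690 = 3766014; 3,766,014 required, 3,766,453 in favor — approved.
Series B: 3/4 of 6743814 = 5057860.50, rounded up to 5057861; 5,057,861 required, 5,059,957 in favor — approved.
Series C: a majority of 2970232 is 1485117; 1,485,117 required, 1,485,117 in favor — approved.
Series D: a majority of 1762978 is 881490; 881,490 required, 881,004 in favor — not approved.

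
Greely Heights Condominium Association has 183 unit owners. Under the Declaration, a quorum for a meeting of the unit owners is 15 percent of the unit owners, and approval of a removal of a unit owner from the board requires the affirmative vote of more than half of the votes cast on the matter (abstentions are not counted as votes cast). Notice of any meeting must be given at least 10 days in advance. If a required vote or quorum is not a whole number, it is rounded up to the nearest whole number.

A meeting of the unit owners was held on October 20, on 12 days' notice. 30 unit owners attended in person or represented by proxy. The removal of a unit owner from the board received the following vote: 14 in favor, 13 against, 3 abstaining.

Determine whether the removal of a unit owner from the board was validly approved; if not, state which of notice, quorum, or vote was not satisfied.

Valid — all requirements satisfied.

Notice: 12 days given; 10 required. Satisfied.
Quorum: 15% of 183 = 27.45, rounded up to 28; 30 present. Satisfied.
Vote: requires a majority of the votes cast (30 − 3 abstaining = 27); a majority of 27 is 14, so 14 needed; 14 in favor. Satisfied.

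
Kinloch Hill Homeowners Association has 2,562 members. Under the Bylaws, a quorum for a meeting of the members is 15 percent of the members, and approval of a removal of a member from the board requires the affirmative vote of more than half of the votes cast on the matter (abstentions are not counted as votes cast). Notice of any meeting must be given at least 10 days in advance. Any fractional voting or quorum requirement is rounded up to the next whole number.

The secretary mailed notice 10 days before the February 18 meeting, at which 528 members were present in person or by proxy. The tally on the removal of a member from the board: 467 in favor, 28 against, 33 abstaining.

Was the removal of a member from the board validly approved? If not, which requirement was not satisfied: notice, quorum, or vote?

Notice: 10 days given; 10 required. Satisfied.
Quorum: 15% of 2,562 = 384.30, rounded up to 385; 528 present. Satisfied.
Vote: requires a majority of the votes cast (528 − 33 abstaining = 495); a majority of 495 is 248, so 248 needed; 467 in favor. Satisfied.

Valid — all requirements satisfied.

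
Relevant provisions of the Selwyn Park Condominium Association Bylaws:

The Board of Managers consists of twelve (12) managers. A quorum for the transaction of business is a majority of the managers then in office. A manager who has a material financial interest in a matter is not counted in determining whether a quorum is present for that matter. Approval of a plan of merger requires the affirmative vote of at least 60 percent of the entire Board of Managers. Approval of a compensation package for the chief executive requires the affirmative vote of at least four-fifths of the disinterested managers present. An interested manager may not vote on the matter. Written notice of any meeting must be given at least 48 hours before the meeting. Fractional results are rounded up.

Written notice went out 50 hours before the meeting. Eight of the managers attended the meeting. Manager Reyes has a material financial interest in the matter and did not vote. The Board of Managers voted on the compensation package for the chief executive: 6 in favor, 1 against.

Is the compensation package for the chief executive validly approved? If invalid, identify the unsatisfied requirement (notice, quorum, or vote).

Notice: 50 hours given; 48 required (50 ≥ 48). Satisfied.
Quorum: 8 present, but the 1 interested manager does not count, leaving 7. Quorum is 7. Satisfied.
Vote: the compensation package for the chief executive requires four-fifths of the disinterested managers present (8 − 1 = 7). 4/5 of 7 = 5.60, rounded up to 6, so 6 affirmative votes are needed; 6 voted in favor. Satisfied.

Valid — all requirements satisfied.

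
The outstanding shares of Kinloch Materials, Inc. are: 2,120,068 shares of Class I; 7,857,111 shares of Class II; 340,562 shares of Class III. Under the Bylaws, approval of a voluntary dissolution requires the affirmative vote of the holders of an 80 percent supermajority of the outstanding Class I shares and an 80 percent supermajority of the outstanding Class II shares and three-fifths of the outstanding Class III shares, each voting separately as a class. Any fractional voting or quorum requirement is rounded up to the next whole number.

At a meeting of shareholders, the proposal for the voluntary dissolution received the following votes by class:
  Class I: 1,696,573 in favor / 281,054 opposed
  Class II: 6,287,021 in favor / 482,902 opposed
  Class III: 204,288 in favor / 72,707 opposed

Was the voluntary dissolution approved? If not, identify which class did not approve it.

Class I: 4/5 of 2120068 = 1696054.40, rounded up to 1696055; 1,696,055 required, 1,696,573 in favor — approved.
Class II: 4/5 of 7857111 = 6285688.80, rounded up to 6285689; 6,285,689 required, 6,287,021 in favor — approved.
Class III: 3/5 of 340562 = 204337.20, rounded up to 204338; 204,338 required, 204,288 in favor — not approved.

Not approved — the Class III shares did not give the required vote.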